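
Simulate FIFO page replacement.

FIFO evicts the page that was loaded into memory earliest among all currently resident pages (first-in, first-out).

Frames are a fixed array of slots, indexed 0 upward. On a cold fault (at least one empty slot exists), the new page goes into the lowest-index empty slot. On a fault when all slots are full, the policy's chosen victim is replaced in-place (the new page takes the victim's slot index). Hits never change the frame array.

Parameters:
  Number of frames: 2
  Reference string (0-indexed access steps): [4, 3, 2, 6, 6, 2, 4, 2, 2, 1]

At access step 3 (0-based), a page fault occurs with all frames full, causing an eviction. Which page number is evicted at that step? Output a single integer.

Step 0: ref 4 -> FAULT, frames=[4,-]
Step 1: ref 3 -> FAULT, frames=[4,3]
Step 2: ref 2 -> FAULT, evict 4, frames=[2,3]
Step 3: ref 6 -> FAULT, evict 3, frames=[2,6]
At step 3: evicted page 3

Answer: 3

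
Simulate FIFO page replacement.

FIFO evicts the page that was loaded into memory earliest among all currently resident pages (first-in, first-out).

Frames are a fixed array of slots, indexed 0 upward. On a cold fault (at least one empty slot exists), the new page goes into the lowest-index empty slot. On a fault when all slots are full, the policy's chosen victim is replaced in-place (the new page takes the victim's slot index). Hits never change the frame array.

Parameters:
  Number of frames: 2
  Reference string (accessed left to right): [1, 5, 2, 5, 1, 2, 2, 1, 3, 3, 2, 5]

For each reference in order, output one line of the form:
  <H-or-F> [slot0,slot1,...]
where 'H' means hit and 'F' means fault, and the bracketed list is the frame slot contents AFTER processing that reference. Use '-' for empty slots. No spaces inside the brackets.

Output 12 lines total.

F [1,-]
F [1,5]
F [2,5]
H [2,5]
F [2,1]
H [2,1]
H [2,1]
H [2,1]
F [3,1]
H [3,1]
F [3,2]
F [5,2]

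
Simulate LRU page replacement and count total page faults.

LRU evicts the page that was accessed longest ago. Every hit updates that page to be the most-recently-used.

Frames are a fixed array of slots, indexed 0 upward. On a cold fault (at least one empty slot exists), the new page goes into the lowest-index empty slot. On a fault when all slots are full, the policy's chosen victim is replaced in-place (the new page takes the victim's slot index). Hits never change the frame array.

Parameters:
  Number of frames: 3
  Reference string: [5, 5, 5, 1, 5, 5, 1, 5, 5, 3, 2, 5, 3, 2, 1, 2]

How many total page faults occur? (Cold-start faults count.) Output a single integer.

Answer: 5

Derivation:
Step 0: ref 5 → FAULT, frames=[5,-,-]
Step 1: ref 5 → HIT, frames=[5,-,-]
Step 2: ref 5 → HIT, frames=[5,-,-]
Step 3: ref 1 → FAULT, frames=[5,1,-]
Step 4: ref 5 → HIT, frames=[5,1,-]
Step 5: ref 5 → HIT, frames=[5,1,-]
Step 6: ref 1 → HIT, frames=[5,1,-]
Step 7: ref 5 → HIT, frames=[5,1,-]
Step 8: ref 5 → HIT, frames=[5,1,-]
Step 9: ref 3 → FAULT, frames=[5,1,3]
Step 10: ref 2 → FAULT (evict 1), frames=[5,2,3]
Step 11: ref 5 → HIT, frames=[5,2,3]
Step 12: ref 3 → HIT, frames=[5,2,3]
Step 13: ref 2 → HIT, frames=[5,2,3]
Step 14: ref 1 → FAULT (evict 5), frames=[1,2,3]
Step 15: ref 2 → HIT, frames=[1,2,3]
Total faults: 5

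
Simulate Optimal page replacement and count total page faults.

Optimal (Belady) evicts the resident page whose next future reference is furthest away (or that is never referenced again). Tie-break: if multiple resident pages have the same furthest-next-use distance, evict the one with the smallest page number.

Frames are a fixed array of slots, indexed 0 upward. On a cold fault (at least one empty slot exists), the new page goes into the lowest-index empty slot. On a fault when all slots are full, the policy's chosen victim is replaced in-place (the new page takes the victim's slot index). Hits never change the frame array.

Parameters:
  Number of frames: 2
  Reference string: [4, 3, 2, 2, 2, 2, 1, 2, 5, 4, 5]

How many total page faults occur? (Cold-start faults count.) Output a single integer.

Answer: 6

Derivation:
Step 0: ref 4 → FAULT, frames=[4,-]
Step 1: ref 3 → FAULT, frames=[4,3]
Step 2: ref 2 → FAULT (evict 3), frames=[4,2]
Step 3: ref 2 → HIT, frames=[4,2]
Step 4: ref 2 → HIT, frames=[4,2]
Step 5: ref 2 → HIT, frames=[4,2]
Step 6: ref 1 → FAULT (evict 4), frames=[1,2]
Step 7: ref 2 → HIT, frames=[1,2]
Step 8: ref 5 → FAULT (evict 1), frames=[5,2]
Step 9: ref 4 → FAULT (evict 2), frames=[5,4]
Step 10: ref 5 → HIT, frames=[5,4]
Total faults: 6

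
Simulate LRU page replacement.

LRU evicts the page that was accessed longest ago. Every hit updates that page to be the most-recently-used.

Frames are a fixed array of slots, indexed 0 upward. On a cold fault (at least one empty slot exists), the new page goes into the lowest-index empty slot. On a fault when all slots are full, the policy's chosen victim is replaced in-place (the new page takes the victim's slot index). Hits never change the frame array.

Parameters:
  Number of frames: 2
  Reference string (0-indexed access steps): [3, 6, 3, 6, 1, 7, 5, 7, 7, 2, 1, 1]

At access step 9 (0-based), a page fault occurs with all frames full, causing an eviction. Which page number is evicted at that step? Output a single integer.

Answer: 5

Derivation:
Step 0: ref 3 -> FAULT, frames=[3,-]
Step 1: ref 6 -> FAULT, frames=[3,6]
Step 2: ref 3 -> HIT, frames=[3,6]
Step 3: ref 6 -> HIT, frames=[3,6]
Step 4: ref 1 -> FAULT, evict 3, frames=[1,6]
Step 5: ref 7 -> FAULT, evict 6, frames=[1,7]
Step 6: ref 5 -> FAULT, evict 1, frames=[5,7]
Step 7: ref 7 -> HIT, frames=[5,7]
Step 8: ref 7 -> HIT, frames=[5,7]
Step 9: ref 2 -> FAULT, evict 5, frames=[2,7]
At step 9: evicted page 5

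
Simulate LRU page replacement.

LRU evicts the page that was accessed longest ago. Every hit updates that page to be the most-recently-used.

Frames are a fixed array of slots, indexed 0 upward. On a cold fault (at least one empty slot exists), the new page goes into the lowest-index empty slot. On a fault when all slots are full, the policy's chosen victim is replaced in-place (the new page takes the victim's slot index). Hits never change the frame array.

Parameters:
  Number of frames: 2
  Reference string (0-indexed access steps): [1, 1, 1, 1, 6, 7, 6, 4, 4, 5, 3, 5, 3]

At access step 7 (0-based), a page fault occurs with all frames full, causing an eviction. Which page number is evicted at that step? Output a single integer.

Step 0: ref 1 -> FAULT, frames=[1,-]
Step 1: ref 1 -> HIT, frames=[1,-]
Step 2: ref 1 -> HIT, frames=[1,-]
Step 3: ref 1 -> HIT, frames=[1,-]
Step 4: ref 6 -> FAULT, frames=[1,6]
Step 5: ref 7 -> FAULT, evict 1, frames=[7,6]
Step 6: ref 6 -> HIT, frames=[7,6]
Step 7: ref 4 -> FAULT, evict 7, frames=[4,6]
At step 7: evicted page 7

Answer: 7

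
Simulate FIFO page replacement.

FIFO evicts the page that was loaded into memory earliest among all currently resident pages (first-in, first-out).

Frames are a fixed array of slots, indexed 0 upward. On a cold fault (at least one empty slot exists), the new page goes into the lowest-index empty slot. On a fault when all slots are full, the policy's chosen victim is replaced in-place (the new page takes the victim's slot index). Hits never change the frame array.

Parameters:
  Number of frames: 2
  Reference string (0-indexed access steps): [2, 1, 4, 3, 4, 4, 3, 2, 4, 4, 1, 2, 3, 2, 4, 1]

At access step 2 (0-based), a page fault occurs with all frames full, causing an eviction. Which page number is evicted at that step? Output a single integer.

Answer: 2

Derivation:
Step 0: ref 2 -> FAULT, frames=[2,-]
Step 1: ref 1 -> FAULT, frames=[2,1]
Step 2: ref 4 -> FAULT, evict 2, frames=[4,1]
At step 2: evicted page 2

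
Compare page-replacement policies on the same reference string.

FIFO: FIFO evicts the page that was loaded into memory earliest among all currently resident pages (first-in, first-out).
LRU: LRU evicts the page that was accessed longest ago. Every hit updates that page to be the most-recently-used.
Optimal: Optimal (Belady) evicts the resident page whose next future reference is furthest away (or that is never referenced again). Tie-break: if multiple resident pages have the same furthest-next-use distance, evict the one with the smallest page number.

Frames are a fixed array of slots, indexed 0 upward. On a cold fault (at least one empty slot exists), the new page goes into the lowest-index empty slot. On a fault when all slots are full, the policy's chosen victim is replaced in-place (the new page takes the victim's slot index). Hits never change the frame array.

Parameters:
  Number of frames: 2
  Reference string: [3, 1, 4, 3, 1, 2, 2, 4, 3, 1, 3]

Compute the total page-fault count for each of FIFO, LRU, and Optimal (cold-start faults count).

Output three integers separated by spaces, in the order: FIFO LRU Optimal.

--- FIFO ---
  step 0: ref 3 -> FAULT, frames=[3,-] (faults so far: 1)
  step 1: ref 1 -> FAULT, frames=[3,1] (faults so far: 2)
  step 2: ref 4 -> FAULT, evict 3, frames=[4,1] (faults so far: 3)
  step 3: ref 3 -> FAULT, evict 1, frames=[4,3] (faults so far: 4)
  step 4: ref 1 -> FAULT, evict 4, frames=[1,3] (faults so far: 5)
  step 5: ref 2 -> FAULT, evict 3, frames=[1,2] (faults so far: 6)
  step 6: ref 2 -> HIT, frames=[1,2] (faults so far: 6)
  step 7: ref 4 -> FAULT, evict 1, frames=[4,2] (faults so far: 7)
  step 8: ref 3 -> FAULT, evict 2, frames=[4,3] (faults so far: 8)
  step 9: ref 1 -> FAULT, evict 4, frames=[1,3] (faults so far: 9)
  step 10: ref 3 -> HIT, frames=[1,3] (faults so far: 9)
  FIFO total faults: 9
--- LRU ---
  step 0: ref 3 -> FAULT, frames=[3,-] (faults so far: 1)
  step 1: ref 1 -> FAULT, frames=[3,1] (faults so far: 2)
  step 2: ref 4 -> FAULT, evict 3, frames=[4,1] (faults so far: 3)
  step 3: ref 3 -> FAULT, evict 1, frames=[4,3] (faults so far: 4)
  step 4: ref 1 -> FAULT, evict 4, frames=[1,3] (faults so far: 5)
  step 5: ref 2 -> FAULT, evict 3, frames=[1,2] (faults so far: 6)
  step 6: ref 2 -> HIT, frames=[1,2] (faults so far: 6)
  step 7: ref 4 -> FAULT, evict 1, frames=[4,2] (faults so far: 7)
  step 8: ref 3 -> FAULT, evict 2, frames=[4,3] (faults so far: 8)
  step 9: ref 1 -> FAULT, evict 4, frames=[1,3] (faults so far: 9)
  step 10: ref 3 -> HIT, frames=[1,3] (faults so far: 9)
  LRU total faults: 9
--- Optimal ---
  step 0: ref 3 -> FAULT, frames=[3,-] (faults so far: 1)
  step 1: ref 1 -> FAULT, frames=[3,1] (faults so far: 2)
  step 2: ref 4 -> FAULT, evict 1, frames=[3,4] (faults so far: 3)
  step 3: ref 3 -> HIT, frames=[3,4] (faults so far: 3)
  step 4: ref 1 -> FAULT, evict 3, frames=[1,4] (faults so far: 4)
  step 5: ref 2 -> FAULT, evict 1, frames=[2,4] (faults so far: 5)
  step 6: ref 2 -> HIT, frames=[2,4] (faults so far: 5)
  step 7: ref 4 -> HIT, frames=[2,4] (faults so far: 5)
  step 8: ref 3 -> FAULT, evict 2, frames=[3,4] (faults so far: 6)
  step 9: ref 1 -> FAULT, evict 4, frames=[3,1] (faults so far: 7)
  step 10: ref 3 -> HIT, frames=[3,1] (faults so far: 7)
  Optimal total faults: 7

Answer: 9 9 7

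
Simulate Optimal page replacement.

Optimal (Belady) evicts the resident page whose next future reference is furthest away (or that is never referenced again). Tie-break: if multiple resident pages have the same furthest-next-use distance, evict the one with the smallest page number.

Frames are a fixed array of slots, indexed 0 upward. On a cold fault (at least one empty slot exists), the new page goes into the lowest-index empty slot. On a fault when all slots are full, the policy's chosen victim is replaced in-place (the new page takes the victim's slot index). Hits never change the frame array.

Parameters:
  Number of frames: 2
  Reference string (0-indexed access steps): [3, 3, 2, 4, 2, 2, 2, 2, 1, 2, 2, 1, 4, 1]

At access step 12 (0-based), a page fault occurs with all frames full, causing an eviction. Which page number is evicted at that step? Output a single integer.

Step 0: ref 3 -> FAULT, frames=[3,-]
Step 1: ref 3 -> HIT, frames=[3,-]
Step 2: ref 2 -> FAULT, frames=[3,2]
Step 3: ref 4 -> FAULT, evict 3, frames=[4,2]
Step 4: ref 2 -> HIT, frames=[4,2]
Step 5: ref 2 -> HIT, frames=[4,2]
Step 6: ref 2 -> HIT, frames=[4,2]
Step 7: ref 2 -> HIT, frames=[4,2]
Step 8: ref 1 -> FAULT, evict 4, frames=[1,2]
Step 9: ref 2 -> HIT, frames=[1,2]
Step 10: ref 2 -> HIT, frames=[1,2]
Step 11: ref 1 -> HIT, frames=[1,2]
Step 12: ref 4 -> FAULT, evict 2, frames=[1,4]
At step 12: evicted page 2

Answer: 2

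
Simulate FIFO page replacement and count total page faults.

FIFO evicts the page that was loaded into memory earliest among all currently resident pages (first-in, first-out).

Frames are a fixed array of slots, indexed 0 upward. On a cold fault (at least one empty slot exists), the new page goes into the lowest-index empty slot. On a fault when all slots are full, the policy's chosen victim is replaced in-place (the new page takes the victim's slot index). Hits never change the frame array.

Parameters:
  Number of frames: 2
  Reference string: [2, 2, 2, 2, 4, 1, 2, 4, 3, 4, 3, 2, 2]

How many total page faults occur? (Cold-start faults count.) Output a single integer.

Step 0: ref 2 → FAULT, frames=[2,-]
Step 1: ref 2 → HIT, frames=[2,-]
Step 2: ref 2 → HIT, frames=[2,-]
Step 3: ref 2 → HIT, frames=[2,-]
Step 4: ref 4 → FAULT, frames=[2,4]
Step 5: ref 1 → FAULT (evict 2), frames=[1,4]
Step 6: ref 2 → FAULT (evict 4), frames=[1,2]
Step 7: ref 4 → FAULT (evict 1), frames=[4,2]
Step 8: ref 3 → FAULT (evict 2), frames=[4,3]
Step 9: ref 4 → HIT, frames=[4,3]
Step 10: ref 3 → HIT, frames=[4,3]
Step 11: ref 2 → FAULT (evict 4), frames=[2,3]
Step 12: ref 2 → HIT, frames=[2,3]
Total faults: 7

Answer: 7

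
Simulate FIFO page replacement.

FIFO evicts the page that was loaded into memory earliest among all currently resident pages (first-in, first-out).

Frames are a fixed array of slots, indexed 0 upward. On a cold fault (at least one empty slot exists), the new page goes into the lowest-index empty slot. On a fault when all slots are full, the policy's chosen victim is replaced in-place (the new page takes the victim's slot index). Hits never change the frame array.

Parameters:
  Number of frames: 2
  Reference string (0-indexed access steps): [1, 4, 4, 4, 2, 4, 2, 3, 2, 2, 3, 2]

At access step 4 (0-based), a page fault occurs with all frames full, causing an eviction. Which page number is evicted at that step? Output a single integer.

Step 0: ref 1 -> FAULT, frames=[1,-]
Step 1: ref 4 -> FAULT, frames=[1,4]
Step 2: ref 4 -> HIT, frames=[1,4]
Step 3: ref 4 -> HIT, frames=[1,4]
Step 4: ref 2 -> FAULT, evict 1, frames=[2,4]
At step 4: evicted page 1

Answer: 1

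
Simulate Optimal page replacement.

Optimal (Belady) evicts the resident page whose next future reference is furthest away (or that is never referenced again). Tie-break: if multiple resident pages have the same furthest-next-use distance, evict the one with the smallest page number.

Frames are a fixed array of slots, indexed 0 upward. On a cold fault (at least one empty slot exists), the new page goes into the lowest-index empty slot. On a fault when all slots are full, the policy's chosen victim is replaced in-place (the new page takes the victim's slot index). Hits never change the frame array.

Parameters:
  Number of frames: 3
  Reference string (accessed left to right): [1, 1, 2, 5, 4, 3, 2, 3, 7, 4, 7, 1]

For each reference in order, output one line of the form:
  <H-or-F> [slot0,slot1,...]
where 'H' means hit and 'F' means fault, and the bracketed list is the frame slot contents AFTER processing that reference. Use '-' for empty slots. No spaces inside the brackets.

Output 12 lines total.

F [1,-,-]
H [1,-,-]
F [1,2,-]
F [1,2,5]
F [1,2,4]
F [3,2,4]
H [3,2,4]
H [3,2,4]
F [3,7,4]
H [3,7,4]
H [3,7,4]
F [1,7,4]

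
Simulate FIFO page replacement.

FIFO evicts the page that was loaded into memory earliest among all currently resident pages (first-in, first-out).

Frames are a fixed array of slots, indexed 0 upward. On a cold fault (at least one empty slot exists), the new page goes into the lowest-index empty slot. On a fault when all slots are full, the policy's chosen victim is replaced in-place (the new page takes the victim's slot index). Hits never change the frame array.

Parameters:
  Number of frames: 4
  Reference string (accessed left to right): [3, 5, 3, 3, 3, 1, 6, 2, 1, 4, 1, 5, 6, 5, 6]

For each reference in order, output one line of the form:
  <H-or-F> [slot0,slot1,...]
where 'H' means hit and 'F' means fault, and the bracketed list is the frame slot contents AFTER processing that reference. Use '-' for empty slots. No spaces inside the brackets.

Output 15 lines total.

F [3,-,-,-]
F [3,5,-,-]
H [3,5,-,-]
H [3,5,-,-]
H [3,5,-,-]
F [3,5,1,-]
F [3,5,1,6]
F [2,5,1,6]
H [2,5,1,6]
F [2,4,1,6]
H [2,4,1,6]
F [2,4,5,6]
H [2,4,5,6]
H [2,4,5,6]
H [2,4,5,6]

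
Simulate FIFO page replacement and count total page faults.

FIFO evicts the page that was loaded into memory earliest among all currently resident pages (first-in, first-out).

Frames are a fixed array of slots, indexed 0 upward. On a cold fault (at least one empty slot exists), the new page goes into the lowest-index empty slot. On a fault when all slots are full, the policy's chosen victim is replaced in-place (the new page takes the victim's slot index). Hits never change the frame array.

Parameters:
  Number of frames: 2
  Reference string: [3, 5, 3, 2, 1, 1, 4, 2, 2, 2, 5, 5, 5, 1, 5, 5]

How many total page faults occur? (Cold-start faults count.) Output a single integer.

Answer: 8

Derivation:
Step 0: ref 3 → FAULT, frames=[3,-]
Step 1: ref 5 → FAULT, frames=[3,5]
Step 2: ref 3 → HIT, frames=[3,5]
Step 3: ref 2 → FAULT (evict 3), frames=[2,5]
Step 4: ref 1 → FAULT (evict 5), frames=[2,1]
Step 5: ref 1 → HIT, frames=[2,1]
Step 6: ref 4 → FAULT (evict 2), frames=[4,1]
Step 7: ref 2 → FAULT (evict 1), frames=[4,2]
Step 8: ref 2 → HIT, frames=[4,2]
Step 9: ref 2 → HIT, frames=[4,2]
Step 10: ref 5 → FAULT (evict 4), frames=[5,2]
Step 11: ref 5 → HIT, frames=[5,2]
Step 12: ref 5 → HIT, frames=[5,2]
Step 13: ref 1 → FAULT (evict 2), frames=[5,1]
Step 14: ref 5 → HIT, frames=[5,1]
Step 15: ref 5 → HIT, frames=[5,1]
Total faults: 8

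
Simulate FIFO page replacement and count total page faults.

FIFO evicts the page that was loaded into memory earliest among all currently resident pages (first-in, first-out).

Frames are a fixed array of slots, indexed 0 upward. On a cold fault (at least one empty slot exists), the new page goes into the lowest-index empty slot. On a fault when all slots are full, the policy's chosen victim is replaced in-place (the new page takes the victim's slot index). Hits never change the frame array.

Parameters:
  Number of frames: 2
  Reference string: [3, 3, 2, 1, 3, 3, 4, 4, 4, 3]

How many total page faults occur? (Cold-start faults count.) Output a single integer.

Step 0: ref 3 → FAULT, frames=[3,-]
Step 1: ref 3 → HIT, frames=[3,-]
Step 2: ref 2 → FAULT, frames=[3,2]
Step 3: ref 1 → FAULT (evict 3), frames=[1,2]
Step 4: ref 3 → FAULT (evict 2), frames=[1,3]
Step 5: ref 3 → HIT, frames=[1,3]
Step 6: ref 4 → FAULT (evict 1), frames=[4,3]
Step 7: ref 4 → HIT, frames=[4,3]
Step 8: ref 4 → HIT, frames=[4,3]
Step 9: ref 3 → HIT, frames=[4,3]
Total faults: 5

Answer: 5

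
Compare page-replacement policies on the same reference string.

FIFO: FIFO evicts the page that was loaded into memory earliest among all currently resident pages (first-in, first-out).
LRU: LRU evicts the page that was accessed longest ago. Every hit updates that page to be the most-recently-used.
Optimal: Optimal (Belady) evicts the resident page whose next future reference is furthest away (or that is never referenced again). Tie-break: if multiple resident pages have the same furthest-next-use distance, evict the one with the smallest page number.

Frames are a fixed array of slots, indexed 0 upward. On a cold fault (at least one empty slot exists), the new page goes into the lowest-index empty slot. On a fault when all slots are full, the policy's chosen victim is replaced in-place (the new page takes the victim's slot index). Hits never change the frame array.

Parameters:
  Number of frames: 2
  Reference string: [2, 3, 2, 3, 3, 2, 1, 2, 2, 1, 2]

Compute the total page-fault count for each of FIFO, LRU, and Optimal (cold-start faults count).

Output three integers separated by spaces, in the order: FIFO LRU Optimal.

Answer: 4 3 3

Derivation:
--- FIFO ---
  step 0: ref 2 -> FAULT, frames=[2,-] (faults so far: 1)
  step 1: ref 3 -> FAULT, frames=[2,3] (faults so far: 2)
  step 2: ref 2 -> HIT, frames=[2,3] (faults so far: 2)
  step 3: ref 3 -> HIT, frames=[2,3] (faults so far: 2)
  step 4: ref 3 -> HIT, frames=[2,3] (faults so far: 2)
  step 5: ref 2 -> HIT, frames=[2,3] (faults so far: 2)
  step 6: ref 1 -> FAULT, evict 2, frames=[1,3] (faults so far: 3)
  step 7: ref 2 -> FAULT, evict 3, frames=[1,2] (faults so far: 4)
  step 8: ref 2 -> HIT, frames=[1,2] (faults so far: 4)
  step 9: ref 1 -> HIT, frames=[1,2] (faults so far: 4)
  step 10: ref 2 -> HIT, frames=[1,2] (faults so far: 4)
  FIFO total faults: 4
--- LRU ---
  step 0: ref 2 -> FAULT, frames=[2,-] (faults so far: 1)
  step 1: ref 3 -> FAULT, frames=[2,3] (faults so far: 2)
  step 2: ref 2 -> HIT, frames=[2,3] (faults so far: 2)
  step 3: ref 3 -> HIT, frames=[2,3] (faults so far: 2)
  step 4: ref 3 -> HIT, frames=[2,3] (faults so far: 2)
  step 5: ref 2 -> HIT, frames=[2,3] (faults so far: 2)
  step 6: ref 1 -> FAULT, evict 3, frames=[2,1] (faults so far: 3)
  step 7: ref 2 -> HIT, frames=[2,1] (faults so far: 3)
  step 8: ref 2 -> HIT, frames=[2,1] (faults so far: 3)
  step 9: ref 1 -> HIT, frames=[2,1] (faults so far: 3)
  step 10: ref 2 -> HIT, frames=[2,1] (faults so far: 3)
  LRU total faults: 3
--- Optimal ---
  step 0: ref 2 -> FAULT, frames=[2,-] (faults so far: 1)
  step 1: ref 3 -> FAULT, frames=[2,3] (faults so far: 2)
  step 2: ref 2 -> HIT, frames=[2,3] (faults so far: 2)
  step 3: ref 3 -> HIT, frames=[2,3] (faults so far: 2)
  step 4: ref 3 -> HIT, frames=[2,3] (faults so far: 2)
  step 5: ref 2 -> HIT, frames=[2,3] (faults so far: 2)
  step 6: ref 1 -> FAULT, evict 3, frames=[2,1] (faults so far: 3)
  step 7: ref 2 -> HIT, frames=[2,1] (faults so far: 3)
  step 8: ref 2 -> HIT, frames=[2,1] (faults so far: 3)
  step 9: ref 1 -> HIT, frames=[2,1] (faults so far: 3)
  step 10: ref 2 -> HIT, frames=[2,1] (faults so far: 3)
  Optimal total faults: 3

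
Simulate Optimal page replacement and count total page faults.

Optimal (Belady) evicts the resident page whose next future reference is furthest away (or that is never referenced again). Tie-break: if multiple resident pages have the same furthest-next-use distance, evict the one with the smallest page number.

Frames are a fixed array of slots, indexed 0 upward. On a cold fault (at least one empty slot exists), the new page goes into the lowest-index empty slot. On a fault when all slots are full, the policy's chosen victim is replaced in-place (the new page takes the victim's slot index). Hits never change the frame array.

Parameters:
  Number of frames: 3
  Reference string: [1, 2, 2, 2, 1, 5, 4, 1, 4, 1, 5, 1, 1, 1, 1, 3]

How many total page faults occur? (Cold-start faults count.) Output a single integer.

Step 0: ref 1 → FAULT, frames=[1,-,-]
Step 1: ref 2 → FAULT, frames=[1,2,-]
Step 2: ref 2 → HIT, frames=[1,2,-]
Step 3: ref 2 → HIT, frames=[1,2,-]
Step 4: ref 1 → HIT, frames=[1,2,-]
Step 5: ref 5 → FAULT, frames=[1,2,5]
Step 6: ref 4 → FAULT (evict 2), frames=[1,4,5]
Step 7: ref 1 → HIT, frames=[1,4,5]
Step 8: ref 4 → HIT, frames=[1,4,5]
Step 9: ref 1 → HIT, frames=[1,4,5]
Step 10: ref 5 → HIT, frames=[1,4,5]
Step 11: ref 1 → HIT, frames=[1,4,5]
Step 12: ref 1 → HIT, frames=[1,4,5]
Step 13: ref 1 → HIT, frames=[1,4,5]
Step 14: ref 1 → HIT, frames=[1,4,5]
Step 15: ref 3 → FAULT (evict 1), frames=[3,4,5]
Total faults: 5

Answer: 5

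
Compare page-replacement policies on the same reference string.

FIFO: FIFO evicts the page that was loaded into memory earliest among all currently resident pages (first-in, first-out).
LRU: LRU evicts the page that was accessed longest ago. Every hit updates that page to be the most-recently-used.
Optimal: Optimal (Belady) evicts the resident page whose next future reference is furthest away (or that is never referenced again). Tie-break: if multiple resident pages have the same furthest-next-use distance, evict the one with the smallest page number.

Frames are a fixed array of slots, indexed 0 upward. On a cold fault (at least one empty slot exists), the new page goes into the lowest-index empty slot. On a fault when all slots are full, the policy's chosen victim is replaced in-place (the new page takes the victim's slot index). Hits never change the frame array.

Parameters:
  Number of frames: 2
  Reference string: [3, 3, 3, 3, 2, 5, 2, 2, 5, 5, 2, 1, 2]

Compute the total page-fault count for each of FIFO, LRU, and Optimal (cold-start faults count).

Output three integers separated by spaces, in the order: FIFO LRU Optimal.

Answer: 5 4 4

Derivation:
--- FIFO ---
  step 0: ref 3 -> FAULT, frames=[3,-] (faults so far: 1)
  step 1: ref 3 -> HIT, frames=[3,-] (faults so far: 1)
  step 2: ref 3 -> HIT, frames=[3,-] (faults so far: 1)
  step 3: ref 3 -> HIT, frames=[3,-] (faults so far: 1)
  step 4: ref 2 -> FAULT, frames=[3,2] (faults so far: 2)
  step 5: ref 5 -> FAULT, evict 3, frames=[5,2] (faults so far: 3)
  step 6: ref 2 -> HIT, frames=[5,2] (faults so far: 3)
  step 7: ref 2 -> HIT, frames=[5,2] (faults so far: 3)
  step 8: ref 5 -> HIT, frames=[5,2] (faults so far: 3)
  step 9: ref 5 -> HIT, frames=[5,2] (faults so far: 3)
  step 10: ref 2 -> HIT, frames=[5,2] (faults so far: 3)
  step 11: ref 1 -> FAULT, evict 2, frames=[5,1] (faults so far: 4)
  step 12: ref 2 -> FAULT, evict 5, frames=[2,1] (faults so far: 5)
  FIFO total faults: 5
--- LRU ---
  step 0: ref 3 -> FAULT, frames=[3,-] (faults so far: 1)
  step 1: ref 3 -> HIT, frames=[3,-] (faults so far: 1)
  step 2: ref 3 -> HIT, frames=[3,-] (faults so far: 1)
  step 3: ref 3 -> HIT, frames=[3,-] (faults so far: 1)
  step 4: ref 2 -> FAULT, frames=[3,2] (faults so far: 2)
  step 5: ref 5 -> FAULT, evict 3, frames=[5,2] (faults so far: 3)
  step 6: ref 2 -> HIT, frames=[5,2] (faults so far: 3)
  step 7: ref 2 -> HIT, frames=[5,2] (faults so far: 3)
  step 8: ref 5 -> HIT, frames=[5,2] (faults so far: 3)
  step 9: ref 5 -> HIT, frames=[5,2] (faults so far: 3)
  step 10: ref 2 -> HIT, frames=[5,2] (faults so far: 3)
  step 11: ref 1 -> FAULT, evict 5, frames=[1,2] (faults so far: 4)
  step 12: ref 2 -> HIT, frames=[1,2] (faults so far: 4)
  LRU total faults: 4
--- Optimal ---
  step 0: ref 3 -> FAULT, frames=[3,-] (faults so far: 1)
  step 1: ref 3 -> HIT, frames=[3,-] (faults so far: 1)
  step 2: ref 3 -> HIT, frames=[3,-] (faults so far: 1)
  step 3: ref 3 -> HIT, frames=[3,-] (faults so far: 1)
  step 4: ref 2 -> FAULT, frames=[3,2] (faults so far: 2)
  step 5: ref 5 -> FAULT, evict 3, frames=[5,2] (faults so far: 3)
  step 6: ref 2 -> HIT, frames=[5,2] (faults so far: 3)
  step 7: ref 2 -> HIT, frames=[5,2] (faults so far: 3)
  step 8: ref 5 -> HIT, frames=[5,2] (faults so far: 3)
  step 9: ref 5 -> HIT, frames=[5,2] (faults so far: 3)
  step 10: ref 2 -> HIT, frames=[5,2] (faults so far: 3)
  step 11: ref 1 -> FAULT, evict 5, frames=[1,2] (faults so far: 4)
  step 12: ref 2 -> HIT, frames=[1,2] (faults so far: 4)
  Optimal total faults: 4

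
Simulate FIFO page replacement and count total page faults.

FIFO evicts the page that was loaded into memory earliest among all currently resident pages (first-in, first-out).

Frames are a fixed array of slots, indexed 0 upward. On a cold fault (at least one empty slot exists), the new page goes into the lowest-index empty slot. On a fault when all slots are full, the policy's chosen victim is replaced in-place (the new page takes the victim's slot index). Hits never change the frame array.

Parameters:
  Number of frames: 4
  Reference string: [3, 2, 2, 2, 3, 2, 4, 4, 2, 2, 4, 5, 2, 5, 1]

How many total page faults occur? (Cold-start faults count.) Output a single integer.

Answer: 5

Derivation:
Step 0: ref 3 → FAULT, frames=[3,-,-,-]
Step 1: ref 2 → FAULT, frames=[3,2,-,-]
Step 2: ref 2 → HIT, frames=[3,2,-,-]
Step 3: ref 2 → HIT, frames=[3,2,-,-]
Step 4: ref 3 → HIT, frames=[3,2,-,-]
Step 5: ref 2 → HIT, frames=[3,2,-,-]
Step 6: ref 4 → FAULT, frames=[3,2,4,-]
Step 7: ref 4 → HIT, frames=[3,2,4,-]
Step 8: ref 2 → HIT, frames=[3,2,4,-]
Step 9: ref 2 → HIT, frames=[3,2,4,-]
Step 10: ref 4 → HIT, frames=[3,2,4,-]
Step 11: ref 5 → FAULT, frames=[3,2,4,5]
Step 12: ref 2 → HIT, frames=[3,2,4,5]
Step 13: ref 5 → HIT, frames=[3,2,4,5]
Step 14: ref 1 → FAULT (evict 3), frames=[1,2,4,5]
Total faults: 5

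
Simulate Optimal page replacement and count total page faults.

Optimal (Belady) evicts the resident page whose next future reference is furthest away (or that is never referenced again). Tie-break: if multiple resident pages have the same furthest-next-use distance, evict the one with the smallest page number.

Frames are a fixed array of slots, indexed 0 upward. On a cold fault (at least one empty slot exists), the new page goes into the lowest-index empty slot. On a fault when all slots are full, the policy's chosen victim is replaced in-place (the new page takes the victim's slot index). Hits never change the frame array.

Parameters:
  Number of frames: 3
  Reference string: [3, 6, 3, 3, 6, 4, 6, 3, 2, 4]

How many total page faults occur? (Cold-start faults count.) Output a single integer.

Step 0: ref 3 → FAULT, frames=[3,-,-]
Step 1: ref 6 → FAULT, frames=[3,6,-]
Step 2: ref 3 → HIT, frames=[3,6,-]
Step 3: ref 3 → HIT, frames=[3,6,-]
Step 4: ref 6 → HIT, frames=[3,6,-]
Step 5: ref 4 → FAULT, frames=[3,6,4]
Step 6: ref 6 → HIT, frames=[3,6,4]
Step 7: ref 3 → HIT, frames=[3,6,4]
Step 8: ref 2 → FAULT (evict 3), frames=[2,6,4]
Step 9: ref 4 → HIT, frames=[2,6,4]
Total faults: 4

Answer: 4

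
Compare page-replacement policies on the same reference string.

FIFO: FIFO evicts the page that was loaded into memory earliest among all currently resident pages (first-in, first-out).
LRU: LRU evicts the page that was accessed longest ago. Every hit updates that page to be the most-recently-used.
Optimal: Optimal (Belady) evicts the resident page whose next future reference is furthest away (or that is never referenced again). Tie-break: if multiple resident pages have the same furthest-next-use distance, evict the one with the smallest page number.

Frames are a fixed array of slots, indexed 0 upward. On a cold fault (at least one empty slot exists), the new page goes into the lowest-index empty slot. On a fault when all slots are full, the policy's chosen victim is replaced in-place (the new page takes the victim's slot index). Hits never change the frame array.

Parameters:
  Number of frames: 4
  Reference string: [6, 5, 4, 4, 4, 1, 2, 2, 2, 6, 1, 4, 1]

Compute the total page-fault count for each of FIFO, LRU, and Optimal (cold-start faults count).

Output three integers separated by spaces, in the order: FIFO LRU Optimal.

--- FIFO ---
  step 0: ref 6 -> FAULT, frames=[6,-,-,-] (faults so far: 1)
  step 1: ref 5 -> FAULT, frames=[6,5,-,-] (faults so far: 2)
  step 2: ref 4 -> FAULT, frames=[6,5,4,-] (faults so far: 3)
  step 3: ref 4 -> HIT, frames=[6,5,4,-] (faults so far: 3)
  step 4: ref 4 -> HIT, frames=[6,5,4,-] (faults so far: 3)
  step 5: ref 1 -> FAULT, frames=[6,5,4,1] (faults so far: 4)
  step 6: ref 2 -> FAULT, evict 6, frames=[2,5,4,1] (faults so far: 5)
  step 7: ref 2 -> HIT, frames=[2,5,4,1] (faults so far: 5)
  step 8: ref 2 -> HIT, frames=[2,5,4,1] (faults so far: 5)
  step 9: ref 6 -> FAULT, evict 5, frames=[2,6,4,1] (faults so far: 6)
  step 10: ref 1 -> HIT, frames=[2,6,4,1] (faults so far: 6)
  step 11: ref 4 -> HIT, frames=[2,6,4,1] (faults so far: 6)
  step 12: ref 1 -> HIT, frames=[2,6,4,1] (faults so far: 6)
  FIFO total faults: 6
--- LRU ---
  step 0: ref 6 -> FAULT, frames=[6,-,-,-] (faults so far: 1)
  step 1: ref 5 -> FAULT, frames=[6,5,-,-] (faults so far: 2)
  step 2: ref 4 -> FAULT, frames=[6,5,4,-] (faults so far: 3)
  step 3: ref 4 -> HIT, frames=[6,5,4,-] (faults so far: 3)
  step 4: ref 4 -> HIT, frames=[6,5,4,-] (faults so far: 3)
  step 5: ref 1 -> FAULT, frames=[6,5,4,1] (faults so far: 4)
  step 6: ref 2 -> FAULT, evict 6, frames=[2,5,4,1] (faults so far: 5)
  step 7: ref 2 -> HIT, frames=[2,5,4,1] (faults so far: 5)
  step 8: ref 2 -> HIT, frames=[2,5,4,1] (faults so far: 5)
  step 9: ref 6 -> FAULT, evict 5, frames=[2,6,4,1] (faults so far: 6)
  step 10: ref 1 -> HIT, frames=[2,6,4,1] (faults so far: 6)
  step 11: ref 4 -> HIT, frames=[2,6,4,1] (faults so far: 6)
  step 12: ref 1 -> HIT, frames=[2,6,4,1] (faults so far: 6)
  LRU total faults: 6
--- Optimal ---
  step 0: ref 6 -> FAULT, frames=[6,-,-,-] (faults so far: 1)
  step 1: ref 5 -> FAULT, frames=[6,5,-,-] (faults so far: 2)
  step 2: ref 4 -> FAULT, frames=[6,5,4,-] (faults so far: 3)
  step 3: ref 4 -> HIT, frames=[6,5,4,-] (faults so far: 3)
  step 4: ref 4 -> HIT, frames=[6,5,4,-] (faults so far: 3)
  step 5: ref 1 -> FAULT, frames=[6,5,4,1] (faults so far: 4)
  step 6: ref 2 -> FAULT, evict 5, frames=[6,2,4,1] (faults so far: 5)
  step 7: ref 2 -> HIT, frames=[6,2,4,1] (faults so far: 5)
  step 8: ref 2 -> HIT, frames=[6,2,4,1] (faults so far: 5)
  step 9: ref 6 -> HIT, frames=[6,2,4,1] (faults so far: 5)
  step 10: ref 1 -> HIT, frames=[6,2,4,1] (faults so far: 5)
  step 11: ref 4 -> HIT, frames=[6,2,4,1] (faults so far: 5)
  step 12: ref 1 -> HIT, frames=[6,2,4,1] (faults so far: 5)
  Optimal total faults: 5

Answer: 6 6 5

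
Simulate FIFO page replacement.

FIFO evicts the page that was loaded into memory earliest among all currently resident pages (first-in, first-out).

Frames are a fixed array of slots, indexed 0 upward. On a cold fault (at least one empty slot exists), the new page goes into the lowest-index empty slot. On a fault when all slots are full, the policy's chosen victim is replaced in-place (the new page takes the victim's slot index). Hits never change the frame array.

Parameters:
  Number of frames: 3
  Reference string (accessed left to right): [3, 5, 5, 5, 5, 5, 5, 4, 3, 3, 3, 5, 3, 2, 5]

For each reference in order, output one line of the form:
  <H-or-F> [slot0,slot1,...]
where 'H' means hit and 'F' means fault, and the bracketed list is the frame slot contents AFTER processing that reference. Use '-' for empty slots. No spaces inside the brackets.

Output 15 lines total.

F [3,-,-]
F [3,5,-]
H [3,5,-]
H [3,5,-]
H [3,5,-]
H [3,5,-]
H [3,5,-]
F [3,5,4]
H [3,5,4]
H [3,5,4]
H [3,5,4]
H [3,5,4]
H [3,5,4]
F [2,5,4]
H [2,5,4]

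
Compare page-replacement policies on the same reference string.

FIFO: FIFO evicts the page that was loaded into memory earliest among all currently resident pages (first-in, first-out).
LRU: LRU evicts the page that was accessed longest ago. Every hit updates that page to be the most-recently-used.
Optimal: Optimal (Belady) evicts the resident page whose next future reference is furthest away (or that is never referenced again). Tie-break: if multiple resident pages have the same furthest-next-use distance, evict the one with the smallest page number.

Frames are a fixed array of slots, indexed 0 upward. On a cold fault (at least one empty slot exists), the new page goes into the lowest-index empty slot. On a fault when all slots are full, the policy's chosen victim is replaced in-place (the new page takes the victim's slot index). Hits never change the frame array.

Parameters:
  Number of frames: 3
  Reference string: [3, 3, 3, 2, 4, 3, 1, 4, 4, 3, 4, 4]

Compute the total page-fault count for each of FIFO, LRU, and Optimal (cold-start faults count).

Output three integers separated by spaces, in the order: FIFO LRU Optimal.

Answer: 5 4 4

Derivation:
--- FIFO ---
  step 0: ref 3 -> FAULT, frames=[3,-,-] (faults so far: 1)
  step 1: ref 3 -> HIT, frames=[3,-,-] (faults so far: 1)
  step 2: ref 3 -> HIT, frames=[3,-,-] (faults so far: 1)
  step 3: ref 2 -> FAULT, frames=[3,2,-] (faults so far: 2)
  step 4: ref 4 -> FAULT, frames=[3,2,4] (faults so far: 3)
  step 5: ref 3 -> HIT, frames=[3,2,4] (faults so far: 3)
  step 6: ref 1 -> FAULT, evict 3, frames=[1,2,4] (faults so far: 4)
  step 7: ref 4 -> HIT, frames=[1,2,4] (faults so far: 4)
  step 8: ref 4 -> HIT, frames=[1,2,4] (faults so far: 4)
  step 9: ref 3 -> FAULT, evict 2, frames=[1,3,4] (faults so far: 5)
  step 10: ref 4 -> HIT, frames=[1,3,4] (faults so far: 5)
  step 11: ref 4 -> HIT, frames=[1,3,4] (faults so far: 5)
  FIFO total faults: 5
--- LRU ---
  step 0: ref 3 -> FAULT, frames=[3,-,-] (faults so far: 1)
  step 1: ref 3 -> HIT, frames=[3,-,-] (faults so far: 1)
  step 2: ref 3 -> HIT, frames=[3,-,-] (faults so far: 1)
  step 3: ref 2 -> FAULT, frames=[3,2,-] (faults so far: 2)
  step 4: ref 4 -> FAULT, frames=[3,2,4] (faults so far: 3)
  step 5: ref 3 -> HIT, frames=[3,2,4] (faults so far: 3)
  step 6: ref 1 -> FAULT, evict 2, frames=[3,1,4] (faults so far: 4)
  step 7: ref 4 -> HIT, frames=[3,1,4] (faults so far: 4)
  step 8: ref 4 -> HIT, frames=[3,1,4] (faults so far: 4)
  step 9: ref 3 -> HIT, frames=[3,1,4] (faults so far: 4)
  step 10: ref 4 -> HIT, frames=[3,1,4] (faults so far: 4)
  step 11: ref 4 -> HIT, frames=[3,1,4] (faults so far: 4)
  LRU total faults: 4
--- Optimal ---
  step 0: ref 3 -> FAULT, frames=[3,-,-] (faults so far: 1)
  step 1: ref 3 -> HIT, frames=[3,-,-] (faults so far: 1)
  step 2: ref 3 -> HIT, frames=[3,-,-] (faults so far: 1)
  step 3: ref 2 -> FAULT, frames=[3,2,-] (faults so far: 2)
  step 4: ref 4 -> FAULT, frames=[3,2,4] (faults so far: 3)
  step 5: ref 3 -> HIT, frames=[3,2,4] (faults so far: 3)
  step 6: ref 1 -> FAULT, evict 2, frames=[3,1,4] (faults so far: 4)
  step 7: ref 4 -> HIT, frames=[3,1,4] (faults so far: 4)
  step 8: ref 4 -> HIT, frames=[3,1,4] (faults so far: 4)
  step 9: ref 3 -> HIT, frames=[3,1,4] (faults so far: 4)
  step 10: ref 4 -> HIT, frames=[3,1,4] (faults so far: 4)
  step 11: ref 4 -> HIT, frames=[3,1,4] (faults so far: 4)
  Optimal total faults: 4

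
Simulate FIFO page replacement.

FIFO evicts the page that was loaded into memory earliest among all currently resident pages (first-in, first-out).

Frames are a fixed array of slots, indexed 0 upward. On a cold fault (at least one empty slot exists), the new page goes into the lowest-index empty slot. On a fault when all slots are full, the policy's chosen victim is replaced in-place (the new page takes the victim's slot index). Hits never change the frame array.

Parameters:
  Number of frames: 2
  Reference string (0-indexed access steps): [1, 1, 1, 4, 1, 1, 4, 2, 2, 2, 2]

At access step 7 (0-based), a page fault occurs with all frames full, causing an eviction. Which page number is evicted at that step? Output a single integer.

Step 0: ref 1 -> FAULT, frames=[1,-]
Step 1: ref 1 -> HIT, frames=[1,-]
Step 2: ref 1 -> HIT, frames=[1,-]
Step 3: ref 4 -> FAULT, frames=[1,4]
Step 4: ref 1 -> HIT, frames=[1,4]
Step 5: ref 1 -> HIT, frames=[1,4]
Step 6: ref 4 -> HIT, frames=[1,4]
Step 7: ref 2 -> FAULT, evict 1, frames=[2,4]
At step 7: evicted page 1

Answer: 1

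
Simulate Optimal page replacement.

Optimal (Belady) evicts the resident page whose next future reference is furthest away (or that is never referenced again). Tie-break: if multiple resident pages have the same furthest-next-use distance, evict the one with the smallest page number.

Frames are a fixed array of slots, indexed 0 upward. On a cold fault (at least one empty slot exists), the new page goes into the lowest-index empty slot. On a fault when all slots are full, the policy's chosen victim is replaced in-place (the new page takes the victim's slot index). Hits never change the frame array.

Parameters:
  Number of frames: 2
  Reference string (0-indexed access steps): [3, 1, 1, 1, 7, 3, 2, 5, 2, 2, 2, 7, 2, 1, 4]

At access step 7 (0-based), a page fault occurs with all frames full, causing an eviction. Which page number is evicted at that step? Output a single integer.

Step 0: ref 3 -> FAULT, frames=[3,-]
Step 1: ref 1 -> FAULT, frames=[3,1]
Step 2: ref 1 -> HIT, frames=[3,1]
Step 3: ref 1 -> HIT, frames=[3,1]
Step 4: ref 7 -> FAULT, evict 1, frames=[3,7]
Step 5: ref 3 -> HIT, frames=[3,7]
Step 6: ref 2 -> FAULT, evict 3, frames=[2,7]
Step 7: ref 5 -> FAULT, evict 7, frames=[2,5]
At step 7: evicted page 7

Answer: 7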